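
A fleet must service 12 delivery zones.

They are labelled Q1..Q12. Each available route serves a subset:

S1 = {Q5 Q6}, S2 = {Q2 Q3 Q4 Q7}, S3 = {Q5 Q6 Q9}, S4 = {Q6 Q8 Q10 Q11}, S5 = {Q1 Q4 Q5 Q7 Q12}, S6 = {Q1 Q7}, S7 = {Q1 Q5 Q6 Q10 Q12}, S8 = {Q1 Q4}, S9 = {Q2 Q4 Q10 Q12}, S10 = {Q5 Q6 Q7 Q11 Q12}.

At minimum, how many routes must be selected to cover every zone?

Take {S2, S3, S4, S5}. Their union is {Q1, Q2, Q3, Q4, Q5, Q6, Q7, Q8, Q9, Q10, Q11, Q12}, which is all 12 zones.
Only S3 contains Q9, so S3 is forced; the remaining 9 zones need at least 3 more routes (each remaining route adds at most 4) — so at least 4 routes are needed, and 4 is optimal.

4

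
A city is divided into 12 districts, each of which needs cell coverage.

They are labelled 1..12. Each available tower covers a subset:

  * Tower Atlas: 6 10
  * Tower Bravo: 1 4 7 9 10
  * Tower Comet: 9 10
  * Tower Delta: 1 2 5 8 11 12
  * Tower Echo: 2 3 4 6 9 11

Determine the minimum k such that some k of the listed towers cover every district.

3

Bravo and Delta and Echo together: Bravo ∪ Delta ∪ Echo = {1, 2, 3, 4, 5, 6, 7, 8, 9, 10, 11, 12} — every district is covered.
Only Echo contains 3, so Echo is forced; the remaining 6 districts need at least 2 more towers (each remaining tower adds at most 4) — so at least 3 towers are needed, and 3 is optimal.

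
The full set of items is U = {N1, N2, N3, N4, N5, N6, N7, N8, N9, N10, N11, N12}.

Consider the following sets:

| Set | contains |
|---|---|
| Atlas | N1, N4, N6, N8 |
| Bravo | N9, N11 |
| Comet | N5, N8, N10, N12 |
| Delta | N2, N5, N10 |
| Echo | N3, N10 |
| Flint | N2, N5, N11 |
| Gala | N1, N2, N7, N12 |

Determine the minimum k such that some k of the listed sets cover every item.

5

Atlas and Bravo and Echo and Flint and Gala together: Atlas ∪ Bravo ∪ Echo ∪ Flint ∪ Gala = {N1, N2, N3, N4, N5, N6, N7, N8, N9, N10, N11, N12} — every item is covered.
No 4 of the 7 sets cover everything (all 35 combinations miss at least one item), so 5 is optimal.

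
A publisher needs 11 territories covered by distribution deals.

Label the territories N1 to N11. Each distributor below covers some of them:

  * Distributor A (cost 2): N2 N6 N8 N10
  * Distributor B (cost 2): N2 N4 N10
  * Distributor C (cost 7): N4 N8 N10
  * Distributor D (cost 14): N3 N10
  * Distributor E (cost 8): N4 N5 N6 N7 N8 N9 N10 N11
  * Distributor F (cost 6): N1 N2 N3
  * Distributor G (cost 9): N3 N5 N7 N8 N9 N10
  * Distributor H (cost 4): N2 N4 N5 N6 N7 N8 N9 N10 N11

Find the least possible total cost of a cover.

10

F, H together cover every territory (F ∪ H = {N1, N2, N3, N4, N5, N6, N7, N8, N9, N10, N11}); total cost 6 + 4 = 10.
No covering selection has total cost below 10.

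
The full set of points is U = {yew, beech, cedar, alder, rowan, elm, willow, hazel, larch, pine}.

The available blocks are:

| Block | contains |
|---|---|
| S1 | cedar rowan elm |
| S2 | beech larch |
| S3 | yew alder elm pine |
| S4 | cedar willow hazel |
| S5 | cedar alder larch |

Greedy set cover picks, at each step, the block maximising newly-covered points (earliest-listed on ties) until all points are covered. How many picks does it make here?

Greedy: pick S3 (covers 4 new) → pick S4 (covers 3 new) → pick S2 (covers 2 new) → pick S1 (covers 1 new). Total picks: 4.

4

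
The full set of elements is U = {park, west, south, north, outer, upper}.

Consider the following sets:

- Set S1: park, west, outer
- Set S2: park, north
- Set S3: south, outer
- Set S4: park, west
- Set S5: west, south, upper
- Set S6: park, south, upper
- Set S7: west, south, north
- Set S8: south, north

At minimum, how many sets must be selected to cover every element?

3

S3, S6, and S7 cover everything between them: the union {park, west, south, north, outer, upper} is all of U.
No 2 of the 8 sets cover everything (all 28 combinations miss at least one element), so 3 is optimal.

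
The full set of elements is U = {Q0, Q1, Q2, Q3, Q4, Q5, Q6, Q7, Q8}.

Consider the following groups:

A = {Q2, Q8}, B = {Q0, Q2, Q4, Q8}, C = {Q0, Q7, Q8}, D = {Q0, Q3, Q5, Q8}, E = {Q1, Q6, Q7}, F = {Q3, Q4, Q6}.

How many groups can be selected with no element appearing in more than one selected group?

B, E are pairwise disjoint (B={Q0,Q2,Q4,Q8}; E={Q1,Q6,Q7}).
Every remaining group overlaps one of these, and no 3 of the listed groups are pairwise disjoint, so 2 is the maximum.

2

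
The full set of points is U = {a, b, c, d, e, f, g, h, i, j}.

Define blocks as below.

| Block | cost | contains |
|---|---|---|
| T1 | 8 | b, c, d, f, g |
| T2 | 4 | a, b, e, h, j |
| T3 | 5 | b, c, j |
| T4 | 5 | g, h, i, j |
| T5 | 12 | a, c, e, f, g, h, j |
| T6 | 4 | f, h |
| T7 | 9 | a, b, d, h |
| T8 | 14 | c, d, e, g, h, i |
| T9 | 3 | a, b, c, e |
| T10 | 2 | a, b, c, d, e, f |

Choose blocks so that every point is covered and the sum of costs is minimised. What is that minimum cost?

7

T4, T10 together cover every point (T4 ∪ T10 = {a, b, c, d, e, f, g, h, i, j}); total cost 5 + 2 = 7.
No covering selection has total cost below 7.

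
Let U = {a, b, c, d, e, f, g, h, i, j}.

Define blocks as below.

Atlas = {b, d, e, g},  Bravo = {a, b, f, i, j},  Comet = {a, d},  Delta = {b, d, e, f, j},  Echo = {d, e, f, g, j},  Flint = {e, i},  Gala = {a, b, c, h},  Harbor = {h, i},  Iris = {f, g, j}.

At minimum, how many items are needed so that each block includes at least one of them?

4

The 4 items {a, d, g, i} hit every block.
No choice of 3 items meets every block, so 4 is the minimum.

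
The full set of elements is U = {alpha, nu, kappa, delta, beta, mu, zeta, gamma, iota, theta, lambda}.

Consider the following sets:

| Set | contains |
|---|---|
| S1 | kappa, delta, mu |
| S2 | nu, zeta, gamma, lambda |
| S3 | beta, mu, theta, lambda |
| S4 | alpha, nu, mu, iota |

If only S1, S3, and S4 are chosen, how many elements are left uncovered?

Union of S1, S3, S4 = {alpha, nu, kappa, delta, beta, mu, iota, theta, lambda}.
Not covered: zeta, gamma — 2 elements.

2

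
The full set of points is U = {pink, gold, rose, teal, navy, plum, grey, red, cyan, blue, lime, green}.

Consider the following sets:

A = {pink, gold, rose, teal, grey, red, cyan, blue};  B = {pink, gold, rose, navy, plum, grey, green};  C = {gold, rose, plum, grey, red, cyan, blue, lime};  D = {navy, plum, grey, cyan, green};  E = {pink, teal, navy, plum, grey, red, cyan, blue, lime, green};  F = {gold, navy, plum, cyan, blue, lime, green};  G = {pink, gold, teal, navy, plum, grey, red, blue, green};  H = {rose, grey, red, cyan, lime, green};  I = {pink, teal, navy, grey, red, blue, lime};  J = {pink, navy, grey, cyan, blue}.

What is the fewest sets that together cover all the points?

2

G and H together: G ∪ H = {pink, gold, rose, teal, navy, plum, grey, red, cyan, blue, lime, green} — every point is covered.
No single set has all 12 points (the largest, E, has 10), so 2 is optimal.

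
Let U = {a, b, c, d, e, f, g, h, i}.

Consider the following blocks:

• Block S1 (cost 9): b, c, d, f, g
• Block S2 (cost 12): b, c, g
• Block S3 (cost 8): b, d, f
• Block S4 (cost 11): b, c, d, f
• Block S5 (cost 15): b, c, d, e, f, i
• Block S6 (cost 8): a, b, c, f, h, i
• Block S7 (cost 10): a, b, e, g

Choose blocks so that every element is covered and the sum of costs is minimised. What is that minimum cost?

26

S3, S6, S7 together cover every element (S3 ∪ S6 ∪ S7 = {a, b, c, d, e, f, g, h, i}); total cost 8 + 8 + 10 = 26.
The greedy pick S6, S1, S7 costs 27; no covering selection beats 26.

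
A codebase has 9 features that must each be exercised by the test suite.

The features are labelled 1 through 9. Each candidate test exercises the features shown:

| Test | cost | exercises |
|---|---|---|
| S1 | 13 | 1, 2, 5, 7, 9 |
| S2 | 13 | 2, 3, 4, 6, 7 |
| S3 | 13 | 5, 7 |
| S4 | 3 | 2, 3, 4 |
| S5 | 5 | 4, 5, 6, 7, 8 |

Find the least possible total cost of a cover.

21

S1, S4, S5 together cover every feature (S1 ∪ S4 ∪ S5 = {1, 2, 3, 4, 5, 6, 7, 8, 9}); total cost 13 + 3 + 5 = 21.
No covering selection has total cost below 21.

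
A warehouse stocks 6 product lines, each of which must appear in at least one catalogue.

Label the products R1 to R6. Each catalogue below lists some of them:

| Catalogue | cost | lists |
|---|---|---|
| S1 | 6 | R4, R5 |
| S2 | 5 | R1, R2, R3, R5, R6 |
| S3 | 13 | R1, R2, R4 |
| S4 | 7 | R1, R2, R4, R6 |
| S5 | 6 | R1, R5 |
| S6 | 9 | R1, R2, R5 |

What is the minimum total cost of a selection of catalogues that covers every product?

11

S1, S2 together cover every product (S1 ∪ S2 = {R1, R2, R3, R4, R5, R6}); total cost 6 + 5 = 11.
No covering selection has total cost below 11.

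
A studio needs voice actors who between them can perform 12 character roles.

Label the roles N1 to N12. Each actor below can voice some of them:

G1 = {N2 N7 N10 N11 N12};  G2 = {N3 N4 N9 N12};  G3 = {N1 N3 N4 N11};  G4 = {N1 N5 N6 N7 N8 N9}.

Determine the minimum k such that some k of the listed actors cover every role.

G1 and G3 and G4 together: G1 ∪ G3 ∪ G4 = {N1, N2, N3, N4, N5, N6, N7, N8, N9, N10, N11, N12} — every role is covered.
Only G1 contains N2, so G1 is forced; the remaining 7 roles need at least 2 more actors (each remaining actor adds at most 5) — so at least 3 actors are needed, and 3 is optimal.

3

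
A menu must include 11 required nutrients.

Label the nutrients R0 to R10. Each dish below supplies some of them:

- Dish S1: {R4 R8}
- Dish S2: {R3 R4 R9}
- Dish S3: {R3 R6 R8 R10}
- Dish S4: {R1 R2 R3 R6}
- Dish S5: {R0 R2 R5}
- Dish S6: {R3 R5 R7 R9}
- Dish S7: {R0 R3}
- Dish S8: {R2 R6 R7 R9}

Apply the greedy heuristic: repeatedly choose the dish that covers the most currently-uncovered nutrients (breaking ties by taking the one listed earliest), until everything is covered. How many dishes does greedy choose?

5

Greedy: pick S3 (covers 4 new) → pick S5 (covers 3 new) → pick S2 (covers 2 new) → pick S4 (covers 1 new) → pick S6 (covers 1 new). Total picks: 5.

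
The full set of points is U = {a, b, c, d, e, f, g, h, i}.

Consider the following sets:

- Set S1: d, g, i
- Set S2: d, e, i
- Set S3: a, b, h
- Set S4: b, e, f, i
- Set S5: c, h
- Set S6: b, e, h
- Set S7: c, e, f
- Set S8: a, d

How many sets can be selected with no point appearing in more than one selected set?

3

S1, S3, S7 are pairwise disjoint (S1={d,g,i}; S3={a,b,h}; S7={c,e,f}).
Every remaining set overlaps one of these, and no 4 of the listed sets are pairwise disjoint, so 3 is the maximum.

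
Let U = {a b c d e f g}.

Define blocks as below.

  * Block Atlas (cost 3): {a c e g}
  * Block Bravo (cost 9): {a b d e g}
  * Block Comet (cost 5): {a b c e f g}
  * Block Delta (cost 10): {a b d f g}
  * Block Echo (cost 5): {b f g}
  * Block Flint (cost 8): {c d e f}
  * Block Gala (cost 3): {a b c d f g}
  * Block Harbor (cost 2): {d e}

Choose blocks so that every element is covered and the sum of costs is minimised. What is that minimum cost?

Gala, Harbor together cover every element (Gala ∪ Harbor = {a, b, c, d, e, f, g}); total cost 3 + 2 = 5.
No covering selection has total cost below 5.

5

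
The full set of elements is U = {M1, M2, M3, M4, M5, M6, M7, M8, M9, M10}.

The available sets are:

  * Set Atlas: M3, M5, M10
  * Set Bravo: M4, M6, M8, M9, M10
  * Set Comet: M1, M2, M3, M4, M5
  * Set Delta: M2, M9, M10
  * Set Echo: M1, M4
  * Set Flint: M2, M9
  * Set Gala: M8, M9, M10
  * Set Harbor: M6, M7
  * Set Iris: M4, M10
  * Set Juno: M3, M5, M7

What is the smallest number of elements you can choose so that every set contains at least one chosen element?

4

The 4 elements {M2, M4, M7, M10} hit every set.
The sets Atlas, Echo, Flint, Harbor are pairwise disjoint, so any hitting set needs a separate element for each — at least 4. Hence 4 is optimal.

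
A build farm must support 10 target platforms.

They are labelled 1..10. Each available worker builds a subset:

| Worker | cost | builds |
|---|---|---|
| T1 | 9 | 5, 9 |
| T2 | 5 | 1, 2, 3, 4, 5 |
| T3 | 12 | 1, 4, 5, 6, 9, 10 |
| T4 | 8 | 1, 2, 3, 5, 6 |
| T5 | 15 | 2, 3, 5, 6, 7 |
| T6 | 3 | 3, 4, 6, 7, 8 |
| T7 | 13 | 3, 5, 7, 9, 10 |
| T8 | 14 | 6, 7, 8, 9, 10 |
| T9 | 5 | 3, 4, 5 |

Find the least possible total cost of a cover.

19

T2, T8 together cover every platform (T2 ∪ T8 = {1, 2, 3, 4, 5, 6, 7, 8, 9, 10}); total cost 5 + 14 = 19.
The greedy pick T6, T2, T3 costs 20; no covering selection beats 19.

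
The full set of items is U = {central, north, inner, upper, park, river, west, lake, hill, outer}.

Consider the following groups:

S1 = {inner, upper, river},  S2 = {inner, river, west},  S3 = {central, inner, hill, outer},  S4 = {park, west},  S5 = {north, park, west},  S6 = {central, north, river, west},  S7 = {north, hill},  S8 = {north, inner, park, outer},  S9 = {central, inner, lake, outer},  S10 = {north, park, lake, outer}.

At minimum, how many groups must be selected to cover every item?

S1, S5, S7, and S9 cover everything between them: the union {central, north, inner, upper, park, river, west, lake, hill, outer} is all of U.
No 3 of the 10 groups cover everything (all 120 combinations miss at least one item), so 4 is optimal.

4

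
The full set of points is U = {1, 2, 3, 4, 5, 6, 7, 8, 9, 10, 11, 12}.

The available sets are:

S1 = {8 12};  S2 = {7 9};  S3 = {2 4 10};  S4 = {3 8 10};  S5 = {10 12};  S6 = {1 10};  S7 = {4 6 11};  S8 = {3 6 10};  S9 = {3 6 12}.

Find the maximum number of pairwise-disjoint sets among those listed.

S1, S2, S6, S7 are pairwise disjoint (S1={8,12}; S2={7,9}; S6={1,10}; S7={4,6,11}).
Every remaining set overlaps one of these, and no 5 of the listed sets are pairwise disjoint, so 4 is the maximum.

4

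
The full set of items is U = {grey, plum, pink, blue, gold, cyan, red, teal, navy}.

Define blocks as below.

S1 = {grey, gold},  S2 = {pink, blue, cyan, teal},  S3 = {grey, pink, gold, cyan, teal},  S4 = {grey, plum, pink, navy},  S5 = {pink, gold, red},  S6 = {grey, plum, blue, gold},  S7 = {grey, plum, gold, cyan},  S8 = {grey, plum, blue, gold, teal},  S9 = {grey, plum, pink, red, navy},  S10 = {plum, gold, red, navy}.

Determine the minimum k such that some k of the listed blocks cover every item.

3

Take {S2, S8, S9}. Their union is {grey, plum, pink, blue, gold, cyan, red, teal, navy}, which is all 9 items.
No 2 of the 10 blocks cover everything (all 45 combinations miss at least one item), so 3 is optimal.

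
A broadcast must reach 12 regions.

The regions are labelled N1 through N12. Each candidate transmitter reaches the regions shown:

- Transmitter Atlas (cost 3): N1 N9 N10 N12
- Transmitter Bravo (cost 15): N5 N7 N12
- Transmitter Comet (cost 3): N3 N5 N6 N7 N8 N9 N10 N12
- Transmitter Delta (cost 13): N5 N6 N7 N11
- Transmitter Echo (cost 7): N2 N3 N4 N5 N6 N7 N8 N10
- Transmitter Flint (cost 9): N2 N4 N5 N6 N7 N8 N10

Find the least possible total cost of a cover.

Atlas, Delta, Echo together cover every region (Atlas ∪ Delta ∪ Echo = {N1, N2, N3, N4, N5, N6, N7, N8, N9, N10, N11, N12}); total cost 3 + 13 + 7 = 23.
The greedy pick Comet, Atlas, Echo, Delta costs 26; no covering selection beats 23.

23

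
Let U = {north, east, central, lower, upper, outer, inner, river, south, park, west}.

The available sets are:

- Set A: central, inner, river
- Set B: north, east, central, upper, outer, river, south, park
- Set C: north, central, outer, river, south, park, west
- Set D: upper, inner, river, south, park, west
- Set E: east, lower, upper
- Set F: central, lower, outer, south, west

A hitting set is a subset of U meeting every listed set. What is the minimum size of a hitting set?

2

The 2 items {lower, river} hit every set.
The sets C, E are pairwise disjoint, so any hitting set needs a separate item for each — at least 2. Hence 2 is optimal.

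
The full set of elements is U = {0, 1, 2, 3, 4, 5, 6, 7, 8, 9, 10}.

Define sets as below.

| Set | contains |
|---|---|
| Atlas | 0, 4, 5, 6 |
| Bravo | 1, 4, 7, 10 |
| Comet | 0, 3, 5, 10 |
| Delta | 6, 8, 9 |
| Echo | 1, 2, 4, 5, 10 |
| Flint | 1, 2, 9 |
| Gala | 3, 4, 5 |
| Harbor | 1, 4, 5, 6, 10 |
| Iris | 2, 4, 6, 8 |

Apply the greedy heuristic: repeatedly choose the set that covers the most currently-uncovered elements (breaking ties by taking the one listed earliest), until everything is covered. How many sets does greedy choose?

4

Greedy: pick Echo (covers 5 new) → pick Delta (covers 3 new) → pick Comet (covers 2 new) → pick Bravo (covers 1 new). Total picks: 4.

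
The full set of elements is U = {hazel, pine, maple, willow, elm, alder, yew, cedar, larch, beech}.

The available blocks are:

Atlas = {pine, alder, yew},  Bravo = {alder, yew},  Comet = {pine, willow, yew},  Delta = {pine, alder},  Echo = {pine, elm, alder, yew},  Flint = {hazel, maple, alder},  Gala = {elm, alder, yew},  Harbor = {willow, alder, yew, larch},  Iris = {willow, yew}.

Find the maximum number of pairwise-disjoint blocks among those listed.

Comet, Flint are pairwise disjoint (Comet={pine,willow,yew}; Flint={hazel,maple,alder}).
Every remaining block overlaps one of these, and no 3 of the listed blocks are pairwise disjoint, so 2 is the maximum.

2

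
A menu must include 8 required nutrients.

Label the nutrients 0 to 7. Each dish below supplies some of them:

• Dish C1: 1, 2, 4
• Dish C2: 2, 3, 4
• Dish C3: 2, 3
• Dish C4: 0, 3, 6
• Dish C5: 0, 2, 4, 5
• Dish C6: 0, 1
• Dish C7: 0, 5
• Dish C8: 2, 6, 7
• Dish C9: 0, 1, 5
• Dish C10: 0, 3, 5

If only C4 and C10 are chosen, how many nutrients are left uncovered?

Union of C4, C10 = {0, 3, 5, 6}.
Not covered: 1, 2, 4, 7 — 4 nutrients.

4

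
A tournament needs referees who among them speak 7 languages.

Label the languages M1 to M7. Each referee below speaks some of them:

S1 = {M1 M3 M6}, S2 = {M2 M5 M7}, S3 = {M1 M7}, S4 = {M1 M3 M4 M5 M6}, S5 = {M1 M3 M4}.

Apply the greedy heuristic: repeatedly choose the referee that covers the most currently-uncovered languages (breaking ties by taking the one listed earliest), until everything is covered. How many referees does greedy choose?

2

Greedy: pick S4 (covers 5 new) → pick S2 (covers 2 new). Total picks: 2.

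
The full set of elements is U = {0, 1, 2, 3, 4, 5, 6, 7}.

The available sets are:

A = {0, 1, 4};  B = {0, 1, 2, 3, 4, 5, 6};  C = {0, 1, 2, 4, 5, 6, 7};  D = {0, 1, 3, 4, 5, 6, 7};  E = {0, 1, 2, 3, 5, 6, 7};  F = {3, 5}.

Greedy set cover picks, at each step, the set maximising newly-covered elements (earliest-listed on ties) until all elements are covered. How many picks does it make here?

2

Greedy: pick B (covers 7 new) → pick C (covers 1 new). Total picks: 2.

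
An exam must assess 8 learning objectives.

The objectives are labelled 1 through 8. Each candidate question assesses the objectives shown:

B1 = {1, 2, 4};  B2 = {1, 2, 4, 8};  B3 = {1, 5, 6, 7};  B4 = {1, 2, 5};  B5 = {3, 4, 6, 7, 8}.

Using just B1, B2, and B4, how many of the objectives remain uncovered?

Union of B1, B2, B4 = {1, 2, 4, 5, 8}.
Not covered: 3, 6, 7 — 3 objectives.

3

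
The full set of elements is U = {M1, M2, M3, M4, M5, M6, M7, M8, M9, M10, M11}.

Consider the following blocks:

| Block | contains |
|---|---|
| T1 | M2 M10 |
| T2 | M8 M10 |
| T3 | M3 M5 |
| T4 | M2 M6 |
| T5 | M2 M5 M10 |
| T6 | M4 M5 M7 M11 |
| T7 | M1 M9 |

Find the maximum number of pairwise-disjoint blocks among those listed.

4

T2, T4, T6, T7 are pairwise disjoint (T2={M8,M10}; T4={M2,M6}; T6={M4,M5,M7,M11}; T7={M1,M9}).
Every remaining block overlaps one of these, and no 5 of the listed blocks are pairwise disjoint, so 4 is the maximum.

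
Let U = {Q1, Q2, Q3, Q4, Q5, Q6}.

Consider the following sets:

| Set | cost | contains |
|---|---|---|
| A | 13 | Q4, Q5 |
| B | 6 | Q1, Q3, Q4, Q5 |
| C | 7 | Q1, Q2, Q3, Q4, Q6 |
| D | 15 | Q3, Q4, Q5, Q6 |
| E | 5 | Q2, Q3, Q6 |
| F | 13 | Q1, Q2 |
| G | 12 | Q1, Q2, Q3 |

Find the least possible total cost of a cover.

11

B, E together cover every element (B ∪ E = {Q1, Q2, Q3, Q4, Q5, Q6}); total cost 6 + 5 = 11.
The greedy pick C, B costs 13; no covering selection beats 11.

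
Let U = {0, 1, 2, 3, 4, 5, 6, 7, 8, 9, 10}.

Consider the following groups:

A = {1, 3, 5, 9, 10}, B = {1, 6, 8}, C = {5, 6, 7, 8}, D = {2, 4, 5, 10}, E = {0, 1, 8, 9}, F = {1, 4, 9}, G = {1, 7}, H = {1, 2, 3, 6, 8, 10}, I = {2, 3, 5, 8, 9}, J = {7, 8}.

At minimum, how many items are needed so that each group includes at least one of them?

3

T = {1, 5, 8} meets every group (each contains at least one member of T), and |T| = 3.
No choice of 2 items meets every group, so 3 is the minimum.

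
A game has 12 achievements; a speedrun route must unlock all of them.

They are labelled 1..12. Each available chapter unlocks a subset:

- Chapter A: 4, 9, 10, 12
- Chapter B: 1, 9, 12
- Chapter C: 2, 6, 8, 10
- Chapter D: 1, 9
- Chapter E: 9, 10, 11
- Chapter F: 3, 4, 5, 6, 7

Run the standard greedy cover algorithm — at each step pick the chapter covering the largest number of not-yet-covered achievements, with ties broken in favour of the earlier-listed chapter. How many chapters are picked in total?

5

Greedy: pick F (covers 5 new) → pick A (covers 3 new) → pick C (covers 2 new) → pick B (covers 1 new) → pick E (covers 1 new). Total picks: 5.
(The true minimum cover uses only 4 chapters, so greedy is not optimal here.)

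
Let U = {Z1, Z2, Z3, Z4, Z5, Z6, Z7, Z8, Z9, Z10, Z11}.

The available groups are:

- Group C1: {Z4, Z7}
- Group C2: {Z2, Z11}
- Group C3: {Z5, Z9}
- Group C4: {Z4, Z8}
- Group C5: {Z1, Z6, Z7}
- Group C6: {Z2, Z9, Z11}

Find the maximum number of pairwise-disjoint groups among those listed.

C2, C3, C4, C5 are pairwise disjoint (C2={Z2,Z11}; C3={Z5,Z9}; C4={Z4,Z8}; C5={Z1,Z6,Z7}).
Every remaining group overlaps one of these, and no 5 of the listed groups are pairwise disjoint, so 4 is the maximum.

4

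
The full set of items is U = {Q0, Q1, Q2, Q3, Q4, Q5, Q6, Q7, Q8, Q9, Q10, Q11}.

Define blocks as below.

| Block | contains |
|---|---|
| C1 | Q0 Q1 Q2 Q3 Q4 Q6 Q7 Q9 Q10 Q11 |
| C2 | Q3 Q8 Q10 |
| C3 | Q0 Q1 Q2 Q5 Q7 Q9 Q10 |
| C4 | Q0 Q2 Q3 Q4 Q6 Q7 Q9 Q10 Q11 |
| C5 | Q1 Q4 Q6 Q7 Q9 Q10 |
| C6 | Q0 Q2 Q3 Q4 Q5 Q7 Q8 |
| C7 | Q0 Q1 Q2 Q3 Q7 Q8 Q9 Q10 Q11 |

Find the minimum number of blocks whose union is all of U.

2

C1 and C6 together: C1 ∪ C6 = {Q0, Q1, Q2, Q3, Q4, Q5, Q6, Q7, Q8, Q9, Q10, Q11} — every item is covered.
No single block has all 12 items (the largest, C1, has 10), so 2 is optimal.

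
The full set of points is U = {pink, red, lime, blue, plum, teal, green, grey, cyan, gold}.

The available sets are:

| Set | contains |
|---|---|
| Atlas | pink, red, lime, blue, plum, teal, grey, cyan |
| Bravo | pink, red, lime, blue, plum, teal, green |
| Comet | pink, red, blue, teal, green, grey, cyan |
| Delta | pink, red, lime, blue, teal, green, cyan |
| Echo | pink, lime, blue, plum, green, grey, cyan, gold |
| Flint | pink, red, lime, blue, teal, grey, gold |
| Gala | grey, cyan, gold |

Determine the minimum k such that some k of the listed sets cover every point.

Take {Echo, Flint}. Their union is {pink, red, lime, blue, plum, teal, green, grey, cyan, gold}, which is all 10 points.
No single set has all 10 points (the largest, Atlas, has 8), so 2 is optimal.

2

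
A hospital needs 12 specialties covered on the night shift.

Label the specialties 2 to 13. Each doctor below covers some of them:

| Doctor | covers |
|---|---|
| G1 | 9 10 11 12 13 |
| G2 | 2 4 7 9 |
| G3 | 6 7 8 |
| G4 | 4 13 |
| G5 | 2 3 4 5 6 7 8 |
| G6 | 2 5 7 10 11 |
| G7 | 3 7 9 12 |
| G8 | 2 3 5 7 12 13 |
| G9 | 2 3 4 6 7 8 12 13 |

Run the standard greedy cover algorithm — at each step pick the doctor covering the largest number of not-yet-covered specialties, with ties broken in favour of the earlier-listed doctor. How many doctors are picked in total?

3

Greedy: pick G9 (covers 8 new) → pick G1 (covers 3 new) → pick G5 (covers 1 new). Total picks: 3.
(The true minimum cover uses only 2 doctors, so greedy is not optimal here.)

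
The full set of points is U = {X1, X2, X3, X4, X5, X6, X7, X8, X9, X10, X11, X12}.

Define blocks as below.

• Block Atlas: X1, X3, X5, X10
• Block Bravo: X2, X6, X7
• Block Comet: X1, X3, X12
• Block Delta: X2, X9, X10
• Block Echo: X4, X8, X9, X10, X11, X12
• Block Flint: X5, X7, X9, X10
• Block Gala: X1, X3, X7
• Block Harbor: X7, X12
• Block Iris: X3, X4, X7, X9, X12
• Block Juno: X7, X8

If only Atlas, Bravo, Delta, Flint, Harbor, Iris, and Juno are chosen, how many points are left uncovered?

Union of Atlas, Bravo, Delta, Flint, Harbor, Iris, Juno = {X1, X2, X3, X4, X5, X6, X7, X8, X9, X10, X12}.
Not covered: X11 — 1 point.

1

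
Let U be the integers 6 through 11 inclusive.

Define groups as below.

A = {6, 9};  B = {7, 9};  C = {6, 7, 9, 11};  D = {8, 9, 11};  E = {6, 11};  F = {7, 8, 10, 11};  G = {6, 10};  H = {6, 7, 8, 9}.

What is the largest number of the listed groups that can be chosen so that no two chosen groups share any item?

D, G are pairwise disjoint (D={8,9,11}; G={6,10}).
Every remaining group overlaps one of these, and no 3 of the listed groups are pairwise disjoint, so 2 is the maximum.

2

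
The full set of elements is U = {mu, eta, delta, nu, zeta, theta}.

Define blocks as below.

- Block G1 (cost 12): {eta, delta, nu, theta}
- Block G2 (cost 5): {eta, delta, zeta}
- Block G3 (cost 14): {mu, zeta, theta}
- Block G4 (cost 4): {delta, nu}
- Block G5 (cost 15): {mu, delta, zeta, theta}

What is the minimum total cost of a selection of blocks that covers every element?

G2, G3, G4 together cover every element (G2 ∪ G3 ∪ G4 = {mu, eta, delta, nu, zeta, theta}); total cost 5 + 14 + 4 = 23.
No covering selection has total cost below 23.

23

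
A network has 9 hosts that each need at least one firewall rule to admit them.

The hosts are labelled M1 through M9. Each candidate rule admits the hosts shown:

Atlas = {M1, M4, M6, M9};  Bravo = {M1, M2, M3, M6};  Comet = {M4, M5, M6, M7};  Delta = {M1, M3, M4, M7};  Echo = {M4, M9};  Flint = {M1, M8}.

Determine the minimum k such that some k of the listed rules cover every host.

Take {Atlas, Bravo, Comet, Flint}. Their union is {M1, M2, M3, M4, M5, M6, M7, M8, M9}, which is all 9 hosts.
No 3 of the 6 rules cover everything (all 20 combinations miss at least one host), so 4 is optimal.

4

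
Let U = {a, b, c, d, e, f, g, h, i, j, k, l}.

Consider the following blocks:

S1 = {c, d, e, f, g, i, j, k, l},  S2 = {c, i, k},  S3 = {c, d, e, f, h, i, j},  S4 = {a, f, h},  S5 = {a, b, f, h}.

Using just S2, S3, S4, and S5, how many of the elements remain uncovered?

2

Union of S2, S3, S4, S5 = {a, b, c, d, e, f, h, i, j, k}.
Not covered: g, l — 2 elements.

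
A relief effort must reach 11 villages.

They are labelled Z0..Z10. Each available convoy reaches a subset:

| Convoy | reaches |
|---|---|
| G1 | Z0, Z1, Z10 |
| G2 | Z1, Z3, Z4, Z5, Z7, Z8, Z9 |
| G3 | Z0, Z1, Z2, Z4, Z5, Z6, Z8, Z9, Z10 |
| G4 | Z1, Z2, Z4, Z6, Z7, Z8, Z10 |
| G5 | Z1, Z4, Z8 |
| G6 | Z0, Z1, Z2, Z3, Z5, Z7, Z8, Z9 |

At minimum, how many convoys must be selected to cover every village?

Take {G3, G6}. Their union is {Z0, Z1, Z2, Z3, Z4, Z5, Z6, Z7, Z8, Z9, Z10}, which is all 11 villages.
No single convoy has all 11 villages (the largest, G3, has 9), so 2 is optimal.

2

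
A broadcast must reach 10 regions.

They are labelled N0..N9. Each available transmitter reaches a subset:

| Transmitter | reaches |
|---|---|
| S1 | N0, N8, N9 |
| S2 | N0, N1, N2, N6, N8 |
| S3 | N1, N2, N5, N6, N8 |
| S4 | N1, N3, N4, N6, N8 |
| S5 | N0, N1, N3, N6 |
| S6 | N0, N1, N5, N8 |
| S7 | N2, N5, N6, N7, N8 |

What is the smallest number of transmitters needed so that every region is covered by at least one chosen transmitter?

S1 and S4 and S7 together: S1 ∪ S4 ∪ S7 = {N0, N1, N2, N3, N4, N5, N6, N7, N8, N9} — every region is covered.
Only S4 contains N4, so S4 is forced; the remaining 5 regions need at least 2 more transmitters (each remaining transmitter adds at most 3) — so at least 3 transmitters are needed, and 3 is optimal.

3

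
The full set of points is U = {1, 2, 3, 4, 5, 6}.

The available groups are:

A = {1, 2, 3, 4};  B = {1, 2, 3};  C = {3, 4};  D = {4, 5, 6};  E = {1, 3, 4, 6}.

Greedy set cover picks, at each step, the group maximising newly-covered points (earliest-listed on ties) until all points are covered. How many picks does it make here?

2

Greedy: pick A (covers 4 new) → pick D (covers 2 new). Total picks: 2.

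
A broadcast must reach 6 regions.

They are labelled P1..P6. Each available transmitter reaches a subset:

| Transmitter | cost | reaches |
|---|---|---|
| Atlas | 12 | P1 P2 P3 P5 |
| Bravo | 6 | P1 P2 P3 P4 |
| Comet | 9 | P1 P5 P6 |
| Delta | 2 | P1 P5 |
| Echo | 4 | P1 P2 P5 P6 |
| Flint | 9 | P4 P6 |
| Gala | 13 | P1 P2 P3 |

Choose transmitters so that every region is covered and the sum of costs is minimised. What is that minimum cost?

10

Bravo, Echo together cover every region (Bravo ∪ Echo = {P1, P2, P3, P4, P5, P6}); total cost 6 + 4 = 10.
The greedy pick Delta, Bravo, Echo costs 12; no covering selection beats 10.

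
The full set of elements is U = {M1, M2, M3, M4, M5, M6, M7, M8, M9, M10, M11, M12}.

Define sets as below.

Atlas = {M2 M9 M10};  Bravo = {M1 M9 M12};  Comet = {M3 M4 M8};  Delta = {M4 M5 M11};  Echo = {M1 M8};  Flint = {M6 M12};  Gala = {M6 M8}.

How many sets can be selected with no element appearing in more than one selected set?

Atlas, Delta, Echo, Flint are pairwise disjoint (Atlas={M2,M9,M10}; Delta={M4,M5,M11}; Echo={M1,M8}; Flint={M6,M12}).
Every remaining set overlaps one of these, and no 5 of the listed sets are pairwise disjoint, so 4 is the maximum.

4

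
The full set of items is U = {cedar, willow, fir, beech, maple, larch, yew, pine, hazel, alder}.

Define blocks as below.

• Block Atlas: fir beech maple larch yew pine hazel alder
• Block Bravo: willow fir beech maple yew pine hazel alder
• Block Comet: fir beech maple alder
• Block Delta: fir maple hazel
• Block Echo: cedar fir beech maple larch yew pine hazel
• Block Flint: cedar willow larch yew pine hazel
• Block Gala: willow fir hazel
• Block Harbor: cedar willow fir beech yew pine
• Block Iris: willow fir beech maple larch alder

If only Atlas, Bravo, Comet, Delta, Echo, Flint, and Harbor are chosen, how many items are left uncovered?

0

Union of Atlas, Bravo, Comet, Delta, Echo, Flint, Harbor = {cedar, willow, fir, beech, maple, larch, yew, pine, hazel, alder} — that's every item, so 0 are uncovered.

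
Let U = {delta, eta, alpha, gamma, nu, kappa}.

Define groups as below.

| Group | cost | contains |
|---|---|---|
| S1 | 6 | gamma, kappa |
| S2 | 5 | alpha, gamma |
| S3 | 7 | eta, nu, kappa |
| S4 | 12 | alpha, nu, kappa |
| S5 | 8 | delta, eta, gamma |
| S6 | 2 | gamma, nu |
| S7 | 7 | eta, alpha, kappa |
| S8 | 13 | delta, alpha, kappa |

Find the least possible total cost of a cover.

S5, S6, S7 together cover every element (S5 ∪ S6 ∪ S7 = {delta, eta, alpha, gamma, nu, kappa}); total cost 8 + 2 + 7 = 17.
No covering selection has total cost below 17.

17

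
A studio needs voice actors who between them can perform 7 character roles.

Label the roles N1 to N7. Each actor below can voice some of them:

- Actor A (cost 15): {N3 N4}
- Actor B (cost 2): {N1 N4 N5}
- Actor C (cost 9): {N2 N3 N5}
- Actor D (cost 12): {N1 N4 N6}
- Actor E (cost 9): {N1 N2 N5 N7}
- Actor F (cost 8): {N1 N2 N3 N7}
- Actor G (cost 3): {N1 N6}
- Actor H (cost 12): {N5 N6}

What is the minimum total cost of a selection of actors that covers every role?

13

B, F, G together cover every role (B ∪ F ∪ G = {N1, N2, N3, N4, N5, N6, N7}); total cost 2 + 8 + 3 = 13.
No covering selection has total cost below 13.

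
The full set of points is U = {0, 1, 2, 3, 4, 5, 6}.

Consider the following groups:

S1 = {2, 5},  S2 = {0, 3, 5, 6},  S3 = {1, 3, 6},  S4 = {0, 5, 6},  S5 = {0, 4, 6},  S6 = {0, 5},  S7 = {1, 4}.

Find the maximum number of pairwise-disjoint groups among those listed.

2

S1, S7 are pairwise disjoint (S1={2,5}; S7={1,4}).
Every remaining group overlaps one of these, and no 3 of the listed groups are pairwise disjoint, so 2 is the maximum.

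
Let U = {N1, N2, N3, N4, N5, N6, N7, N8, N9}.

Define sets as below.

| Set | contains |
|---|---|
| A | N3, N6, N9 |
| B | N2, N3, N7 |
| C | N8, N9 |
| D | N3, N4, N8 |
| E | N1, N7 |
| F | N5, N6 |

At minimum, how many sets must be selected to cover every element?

Take {B, C, D, E, F}. Their union is {N1, N2, N3, N4, N5, N6, N7, N8, N9}, which is all 9 elements.
No 4 of the 6 sets cover everything (all 15 combinations miss at least one element), so 5 is optimal.

5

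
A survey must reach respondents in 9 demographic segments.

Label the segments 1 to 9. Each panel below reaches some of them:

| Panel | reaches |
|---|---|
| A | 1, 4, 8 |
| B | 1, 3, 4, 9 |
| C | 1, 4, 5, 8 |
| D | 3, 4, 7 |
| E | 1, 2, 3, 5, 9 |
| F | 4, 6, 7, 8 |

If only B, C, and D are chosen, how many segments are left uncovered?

Union of B, C, D = {1, 3, 4, 5, 7, 8, 9}.
Not covered: 2, 6 — 2 segments.

2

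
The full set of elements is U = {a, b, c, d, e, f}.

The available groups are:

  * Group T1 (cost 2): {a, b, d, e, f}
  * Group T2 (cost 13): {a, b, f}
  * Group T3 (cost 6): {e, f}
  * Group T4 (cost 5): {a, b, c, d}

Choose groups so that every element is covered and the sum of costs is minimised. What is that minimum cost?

T1, T4 together cover every element (T1 ∪ T4 = {a, b, c, d, e, f}); total cost 2 + 5 = 7.
No covering selection has total cost below 7.

7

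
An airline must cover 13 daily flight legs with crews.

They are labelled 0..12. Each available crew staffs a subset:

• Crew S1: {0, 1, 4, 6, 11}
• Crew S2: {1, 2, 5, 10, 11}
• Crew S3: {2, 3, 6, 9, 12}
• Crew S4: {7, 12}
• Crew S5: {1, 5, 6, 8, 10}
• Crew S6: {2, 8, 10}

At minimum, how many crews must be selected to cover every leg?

4

S1 and S3 and S4 and S5 together: S1 ∪ S3 ∪ S4 ∪ S5 = {0, 1, 2, 3, 4, 5, 6, 7, 8, 9, 10, 11, 12} — every leg is covered.
Only S4 contains 7, so S4 is forced; the remaining 11 legs need at least 3 more crews (each remaining crew adds at most 5) — so at least 4 crews are needed, and 4 is optimal.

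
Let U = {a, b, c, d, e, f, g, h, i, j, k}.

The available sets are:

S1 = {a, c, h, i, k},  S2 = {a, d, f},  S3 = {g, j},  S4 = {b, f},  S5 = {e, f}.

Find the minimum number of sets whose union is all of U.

5

S1 and S2 and S3 and S4 and S5 together: S1 ∪ S2 ∪ S3 ∪ S4 ∪ S5 = {a, b, c, d, e, f, g, h, i, j, k} — every item is covered.
No 4 of the 5 sets cover everything (all 5 combinations miss at least one item), so 5 is optimal.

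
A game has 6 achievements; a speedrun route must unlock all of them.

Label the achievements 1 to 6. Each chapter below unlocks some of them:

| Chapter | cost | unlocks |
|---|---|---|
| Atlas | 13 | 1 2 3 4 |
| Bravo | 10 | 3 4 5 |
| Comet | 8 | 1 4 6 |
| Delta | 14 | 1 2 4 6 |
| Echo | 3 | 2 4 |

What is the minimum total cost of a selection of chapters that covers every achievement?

21

Bravo, Comet, Echo together cover every achievement (Bravo ∪ Comet ∪ Echo = {1, 2, 3, 4, 5, 6}); total cost 10 + 8 + 3 = 21.
No covering selection has total cost below 21.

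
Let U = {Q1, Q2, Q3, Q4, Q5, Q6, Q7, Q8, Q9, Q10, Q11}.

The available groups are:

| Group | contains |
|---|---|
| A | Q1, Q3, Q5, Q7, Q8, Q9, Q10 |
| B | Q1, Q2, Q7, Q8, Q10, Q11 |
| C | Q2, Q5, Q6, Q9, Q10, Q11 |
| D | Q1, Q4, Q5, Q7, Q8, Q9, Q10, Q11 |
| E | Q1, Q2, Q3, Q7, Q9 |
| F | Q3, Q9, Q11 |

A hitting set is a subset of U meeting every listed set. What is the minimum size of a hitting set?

2

The 2 points {Q9, Q11} hit every group.
No single point lies in every group, so at least 2 are needed and 2 is optimal.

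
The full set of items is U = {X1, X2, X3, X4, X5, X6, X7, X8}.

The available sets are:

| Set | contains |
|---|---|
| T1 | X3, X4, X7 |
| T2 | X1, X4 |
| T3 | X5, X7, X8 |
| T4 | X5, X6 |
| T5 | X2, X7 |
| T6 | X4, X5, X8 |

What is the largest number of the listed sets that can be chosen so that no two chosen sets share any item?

3

T2, T4, T5 are pairwise disjoint (T2={X1,X4}; T4={X5,X6}; T5={X2,X7}).
Every remaining set overlaps one of these, and no 4 of the listed sets are pairwise disjoint, so 3 is the maximum.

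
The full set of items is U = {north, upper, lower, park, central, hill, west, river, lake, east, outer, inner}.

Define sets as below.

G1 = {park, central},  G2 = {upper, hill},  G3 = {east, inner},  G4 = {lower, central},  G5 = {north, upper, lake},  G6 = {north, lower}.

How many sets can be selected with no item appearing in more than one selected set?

4

G1, G2, G3, G6 are pairwise disjoint (G1={park,central}; G2={upper,hill}; G3={east,inner}; G6={north,lower}).
Every remaining set overlaps one of these, and no 5 of the listed sets are pairwise disjoint, so 4 is the maximum.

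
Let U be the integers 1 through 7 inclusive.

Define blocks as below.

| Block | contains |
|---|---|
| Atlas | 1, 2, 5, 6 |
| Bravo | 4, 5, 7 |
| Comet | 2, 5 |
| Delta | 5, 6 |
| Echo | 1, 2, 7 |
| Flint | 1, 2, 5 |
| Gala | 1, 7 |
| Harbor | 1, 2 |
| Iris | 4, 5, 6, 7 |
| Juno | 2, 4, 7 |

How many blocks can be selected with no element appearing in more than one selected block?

Bravo, Harbor are pairwise disjoint (Bravo={4,5,7}; Harbor={1,2}).
Every remaining block overlaps one of these, and no 3 of the listed blocks are pairwise disjoint, so 2 is the maximum.

2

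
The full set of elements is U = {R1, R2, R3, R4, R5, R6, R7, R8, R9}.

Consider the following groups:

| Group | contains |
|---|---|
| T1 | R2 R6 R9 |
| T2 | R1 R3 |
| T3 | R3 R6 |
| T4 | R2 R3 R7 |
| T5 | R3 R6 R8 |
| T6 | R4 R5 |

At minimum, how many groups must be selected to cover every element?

5

Take {T1, T2, T4, T5, T6}. Their union is {R1, R2, R3, R4, R5, R6, R7, R8, R9}, which is all 9 elements.
No 4 of the 6 groups cover everything (all 15 combinations miss at least one element), so 5 is optimal.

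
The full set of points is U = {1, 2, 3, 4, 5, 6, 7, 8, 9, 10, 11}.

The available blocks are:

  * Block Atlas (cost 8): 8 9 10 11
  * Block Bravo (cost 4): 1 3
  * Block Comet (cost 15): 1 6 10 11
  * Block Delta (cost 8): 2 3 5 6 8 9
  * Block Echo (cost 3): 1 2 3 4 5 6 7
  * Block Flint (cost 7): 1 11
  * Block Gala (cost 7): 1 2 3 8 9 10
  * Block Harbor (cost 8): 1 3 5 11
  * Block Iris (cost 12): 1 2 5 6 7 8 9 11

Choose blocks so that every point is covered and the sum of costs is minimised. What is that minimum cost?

Atlas, Echo together cover every point (Atlas ∪ Echo = {1, 2, 3, 4, 5, 6, 7, 8, 9, 10, 11}); total cost 8 + 3 = 11.
No covering selection has total cost below 11.

11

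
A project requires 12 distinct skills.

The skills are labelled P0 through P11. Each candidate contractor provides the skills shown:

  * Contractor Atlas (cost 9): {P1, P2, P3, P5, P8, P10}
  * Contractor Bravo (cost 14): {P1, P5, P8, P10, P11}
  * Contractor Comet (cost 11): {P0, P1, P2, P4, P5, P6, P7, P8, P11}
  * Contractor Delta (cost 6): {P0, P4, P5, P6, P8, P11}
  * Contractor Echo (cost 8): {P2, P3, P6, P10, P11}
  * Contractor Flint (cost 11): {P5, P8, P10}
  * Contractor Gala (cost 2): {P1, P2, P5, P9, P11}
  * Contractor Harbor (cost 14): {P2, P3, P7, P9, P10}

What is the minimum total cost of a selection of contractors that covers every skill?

Comet, Echo, Gala together cover every skill (Comet ∪ Echo ∪ Gala = {P0, P1, P2, P3, P4, P5, P6, P7, P8, P9, P10, P11}); total cost 11 + 8 + 2 = 21.
The greedy pick Gala, Delta, Echo, Comet costs 27; no covering selection beats 21.

21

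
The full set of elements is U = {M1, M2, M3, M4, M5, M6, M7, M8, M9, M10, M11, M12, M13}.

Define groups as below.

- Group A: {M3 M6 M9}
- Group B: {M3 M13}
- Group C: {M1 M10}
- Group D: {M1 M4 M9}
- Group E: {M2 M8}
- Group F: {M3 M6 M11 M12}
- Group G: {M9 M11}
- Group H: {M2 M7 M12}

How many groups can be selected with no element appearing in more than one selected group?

B, C, G, H are pairwise disjoint (B={M3,M13}; C={M1,M10}; G={M9,M11}; H={M2,M7,M12}).
Every remaining group overlaps one of these, and no 5 of the listed groups are pairwise disjoint, so 4 is the maximum.

4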